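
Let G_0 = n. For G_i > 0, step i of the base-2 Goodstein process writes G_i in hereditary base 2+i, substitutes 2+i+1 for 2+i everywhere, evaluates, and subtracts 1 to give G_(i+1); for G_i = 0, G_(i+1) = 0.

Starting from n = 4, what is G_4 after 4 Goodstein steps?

G_0=4  [base 2] 2^2  →[2↦3]→  3^3 = 27  −1 ⇒ G_1=26
G_1=26  [base 3] 2·3^2 + 2·3 + 2  →[3↦4]→  2·4^2 + 2·4 + 2 = 42  −1 ⇒ G_2=41
G_2=41  [base 4] 2·4^2 + 2·4 + 1  →[4↦5]→  2·5^2 + 2·5 + 1 = 61  −1 ⇒ G_3=60
G_3=60  [base 5] 2·5^2 + 2·5  →[5↦6]→  2·6^2 + 2·6 = 84  −1 ⇒ G_4=83
G_4=83  [base 6] 2·6^2 + 6 + 5  →[6↦7]→  2·7^2 + 7 + 5 = 110  −1 ⇒ G_5=109

83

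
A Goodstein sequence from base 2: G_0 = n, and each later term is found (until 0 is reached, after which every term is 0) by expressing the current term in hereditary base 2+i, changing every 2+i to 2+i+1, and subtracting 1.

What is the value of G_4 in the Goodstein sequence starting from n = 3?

base 2: 3 = 2 + 1; at 3: 3 + 1 = 4; next = 3
base 3: 3 = 3; at 4: 4 = 4; next = 3
base 4: 3 = 3; at 5: 3 = 3; next = 2
base 5: 2 = 2; at 6: 2 = 2; next = 1
base 6: 1 = 1; at 7: 1 = 1; next = 0

1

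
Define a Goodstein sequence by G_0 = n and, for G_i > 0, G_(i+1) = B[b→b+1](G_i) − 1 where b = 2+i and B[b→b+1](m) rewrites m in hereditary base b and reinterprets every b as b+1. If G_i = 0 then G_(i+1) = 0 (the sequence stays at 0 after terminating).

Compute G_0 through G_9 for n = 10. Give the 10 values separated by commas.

10, 83, 1025, 15625, 279935, 4215754, 84073323, 1937434592, 50000555551, 1426559238830

10 —HB2→ 2^(2 + 1) + 2 —bump→ 3^(3 + 1) + 3 = 84 —(−1)→ 83
83 —HB3→ 3^(3 + 1) + 2 —bump→ 4^(4 + 1) + 2 = 1026 —(−1)→ 1025
1025 —HB4→ 4^(4 + 1) + 1 —bump→ 5^(5 + 1) + 1 = 15626 —(−1)→ 15625
15625 —HB5→ 5^(5 + 1) —bump→ 6^(6 + 1) = 279936 —(−1)→ 279935
279935 —HB6→ 5·6^6 + 5·6^5 + 5·6^4 + 5·6^3 + 5·6^2 + 5·6 + 5 —bump→ 5·7^7 + 5·7^5 + 5·7^4 + 5·7^3 + 5·7^2 + 5·7 + 5 = 4215755 —(−1)→ 4215754
4215754 —HB7→ 5·7^7 + 5·7^5 + 5·7^4 + 5·7^3 + 5·7^2 + 5·7 + 4 —bump→ 5·8^8 + 5·8^5 + 5·8^4 + 5·8^3 + 5·8^2 + 5·8 + 4 = 84073324 —(−1)→ 84073323
84073323 —HB8→ 5·8^8 + 5·8^5 + 5·8^4 + 5·8^3 + 5·8^2 + 5·8 + 3 —bump→ 5·9^9 + 5·9^5 + 5·9^4 + 5·9^3 + 5·9^2 + 5·9 + 3 = 1937434593 —(−1)→ 1937434592
1937434592 —HB9→ 5·9^9 + 5·9^5 + 5·9^4 + 5·9^3 + 5·9^2 + 5·9 + 2 —bump→ 5·10^10 + 5·10^5 + 5·10^4 + 5·10^3 + 5·10^2 + 5·10 + 2 = 50000555552 —(−1)→ 50000555551
50000555551 —HB10→ 5·10^10 + 5·10^5 + 5·10^4 + 5·10^3 + 5·10^2 + 5·10 + 1 —bump→ 5·11^11 + 5·11^5 + 5·11^4 + 5·11^3 + 5·11^2 + 5·11 + 1 = 1426559238831 —(−1)→ 1426559238830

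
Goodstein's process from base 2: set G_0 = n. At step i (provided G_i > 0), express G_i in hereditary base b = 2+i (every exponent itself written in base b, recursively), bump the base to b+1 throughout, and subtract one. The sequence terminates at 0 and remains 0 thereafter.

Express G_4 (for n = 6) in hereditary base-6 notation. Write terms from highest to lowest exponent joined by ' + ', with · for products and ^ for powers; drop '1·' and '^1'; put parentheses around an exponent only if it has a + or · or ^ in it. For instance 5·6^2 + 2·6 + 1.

5·6^5 + 5·6^4 + 5·6^3 + 5·6^2 + 5·6 + 5

G_0 = 6. HB_2(6) = 2^2 + 2. Bump = 30. G_1 = 29.
G_1 = 29. HB_3(29) = 3^3 + 2. Bump = 258. G_2 = 257.
G_2 = 257. HB_4(257) = 4^4 + 1. Bump = 3126. G_3 = 3125.
G_3 = 3125. HB_5(3125) = 5^5. Bump = 46656. G_4 = 46655.
G_4 = 46655. HB_6(46655) = 5·6^5 + 5·6^4 + 5·6^3 + 5·6^2 + 5·6 + 5. Bump = 98040. G_5 = 98039.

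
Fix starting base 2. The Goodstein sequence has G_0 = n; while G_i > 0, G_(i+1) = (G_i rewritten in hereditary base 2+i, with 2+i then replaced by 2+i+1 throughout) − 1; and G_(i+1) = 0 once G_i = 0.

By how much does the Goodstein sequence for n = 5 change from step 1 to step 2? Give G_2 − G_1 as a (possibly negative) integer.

[0] 5 ≡ 2^2 + 1 (base 2). Lift 3: 28. −1: 27.
[1] 27 ≡ 3^3 (base 3). Lift 4: 256. −1: 255.

228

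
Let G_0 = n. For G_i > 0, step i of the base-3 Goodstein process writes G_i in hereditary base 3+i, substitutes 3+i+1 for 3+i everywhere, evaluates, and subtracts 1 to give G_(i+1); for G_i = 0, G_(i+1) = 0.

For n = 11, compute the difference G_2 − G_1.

8

step 0: 11 = 3^2 + 2; sub 4 for 3: 4^2 + 2; = 18; G_1 = 18−1 = 17
step 1: 17 = 4^2 + 1; sub 5 for 4: 5^2 + 1; = 26; G_2 = 26−1 = 25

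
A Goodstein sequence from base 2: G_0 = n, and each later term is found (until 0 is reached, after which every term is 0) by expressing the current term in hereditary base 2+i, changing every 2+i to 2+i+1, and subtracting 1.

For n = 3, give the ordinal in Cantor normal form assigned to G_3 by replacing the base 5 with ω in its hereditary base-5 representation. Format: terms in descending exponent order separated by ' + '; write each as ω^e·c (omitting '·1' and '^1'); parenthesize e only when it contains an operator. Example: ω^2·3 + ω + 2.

(0) 3|_2 = 2 + 1 ↦ 3 + 1|_3 = 4 ⇒ 3
(1) 3|_3 = 3 ↦ 4|_4 = 4 ⇒ 3
(2) 3|_4 = 3 ↦ 3|_5 = 3 ⇒ 2
(3) 2|_5 = 2 ↦ 2|_6 = 2 ⇒ 1

2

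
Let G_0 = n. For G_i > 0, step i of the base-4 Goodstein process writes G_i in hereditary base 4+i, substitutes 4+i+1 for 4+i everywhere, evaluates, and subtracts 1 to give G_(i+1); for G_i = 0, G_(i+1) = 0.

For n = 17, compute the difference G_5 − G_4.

G_0 = 17. HB_4(17) = 4^2 + 1. Bump = 26. G_1 = 25.
G_1 = 25. HB_5(25) = 5^2. Bump = 36. G_2 = 35.
G_2 = 35. HB_6(35) = 5·6 + 5. Bump = 40. G_3 = 39.
G_3 = 39. HB_7(39) = 5·7 + 4. Bump = 44. G_4 = 43.
G_4 = 43. HB_8(43) = 5·8 + 3. Bump = 48. G_5 = 47.

4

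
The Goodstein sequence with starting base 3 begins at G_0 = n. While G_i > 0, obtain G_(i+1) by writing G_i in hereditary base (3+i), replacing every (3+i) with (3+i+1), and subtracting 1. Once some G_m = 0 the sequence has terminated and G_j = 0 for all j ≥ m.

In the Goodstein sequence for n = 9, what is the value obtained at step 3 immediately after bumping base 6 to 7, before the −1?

22

(0) 9|_3 = 3^2 ↦ 4^2|_4 = 16 ⇒ 15
(1) 15|_4 = 3·4 + 3 ↦ 3·5 + 3|_5 = 18 ⇒ 17
(2) 17|_5 = 3·5 + 2 ↦ 3·6 + 2|_6 = 20 ⇒ 19
(3) 19|_6 = 3·6 + 1 ↦ 3·7 + 1|_7 = 22 ⇒ 21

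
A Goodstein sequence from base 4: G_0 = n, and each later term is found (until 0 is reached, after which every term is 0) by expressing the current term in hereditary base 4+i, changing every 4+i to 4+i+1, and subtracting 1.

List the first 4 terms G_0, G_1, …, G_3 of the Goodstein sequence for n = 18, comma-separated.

[0] 18 ≡ 4^2 + 2 (base 4). Lift 5: 27. −1: 26.
[1] 26 ≡ 5^2 + 1 (base 5). Lift 6: 37. −1: 36.
[2] 36 ≡ 6^2 (base 6). Lift 7: 49. −1: 48.

18, 26, 36, 48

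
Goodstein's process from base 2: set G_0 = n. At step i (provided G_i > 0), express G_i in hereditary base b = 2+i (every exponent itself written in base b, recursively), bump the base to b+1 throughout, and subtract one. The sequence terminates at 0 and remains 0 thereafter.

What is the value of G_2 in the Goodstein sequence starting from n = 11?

1027

11 —HB2→ 2^(2 + 1) + 2 + 1 —bump→ 3^(3 + 1) + 3 + 1 = 85 —(−1)→ 84
84 —HB3→ 3^(3 + 1) + 3 —bump→ 4^(4 + 1) + 4 = 1028 —(−1)→ 1027
1027 —HB4→ 4^(4 + 1) + 3 —bump→ 5^(5 + 1) + 3 = 15628 —(−1)→ 15627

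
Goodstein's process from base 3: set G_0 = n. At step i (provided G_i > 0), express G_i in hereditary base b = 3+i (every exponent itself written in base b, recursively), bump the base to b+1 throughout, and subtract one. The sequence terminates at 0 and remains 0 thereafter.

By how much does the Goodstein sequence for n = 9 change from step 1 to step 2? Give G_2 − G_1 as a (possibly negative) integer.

2

step 0: 9 = 3^2; sub 4 for 3: 4^2; = 16; G_1 = 16−1 = 15
step 1: 15 = 3·4 + 3; sub 5 for 4: 3·5 + 3; = 18; G_2 = 18−1 = 17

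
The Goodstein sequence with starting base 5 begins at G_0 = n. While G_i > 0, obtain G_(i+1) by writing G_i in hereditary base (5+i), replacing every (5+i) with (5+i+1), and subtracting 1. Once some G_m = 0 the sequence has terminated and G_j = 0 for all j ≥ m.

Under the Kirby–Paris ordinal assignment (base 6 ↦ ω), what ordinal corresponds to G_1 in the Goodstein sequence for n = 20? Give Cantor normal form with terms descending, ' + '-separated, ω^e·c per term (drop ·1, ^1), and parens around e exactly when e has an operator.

ω·3 + 5

base 5: 20 = 4·5; at 6: 4·6 = 24; next = 23
base 6: 23 = 3·6 + 5; at 7: 3·7 + 5 = 26; next = 25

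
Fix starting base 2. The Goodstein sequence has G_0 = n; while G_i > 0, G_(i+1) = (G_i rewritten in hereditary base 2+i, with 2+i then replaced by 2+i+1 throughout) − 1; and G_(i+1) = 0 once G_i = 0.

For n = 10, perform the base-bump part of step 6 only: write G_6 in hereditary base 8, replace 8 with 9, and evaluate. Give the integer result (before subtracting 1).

G_0=10  [base 2] 2^(2 + 1) + 2  →[2↦3]→  3^(3 + 1) + 3 = 84  −1 ⇒ G_1=83
G_1=83  [base 3] 3^(3 + 1) + 2  →[3↦4]→  4^(4 + 1) + 2 = 1026  −1 ⇒ G_2=1025
G_2=1025  [base 4] 4^(4 + 1) + 1  →[4↦5]→  5^(5 + 1) + 1 = 15626  −1 ⇒ G_3=15625
G_3=15625  [base 5] 5^(5 + 1)  →[5↦6]→  6^(6 + 1) = 279936  −1 ⇒ G_4=279935
G_4=279935  [base 6] 5·6^6 + 5·6^5 + 5·6^4 + 5·6^3 + 5·6^2 + 5·6 + 5  →[6↦7]→  5·7^7 + 5·7^5 + 5·7^4 + 5·7^3 + 5·7^2 + 5·7 + 5 = 4215755  −1 ⇒ G_5=4215754
G_5=4215754  [base 7] 5·7^7 + 5·7^5 + 5·7^4 + 5·7^3 + 5·7^2 + 5·7 + 4  →[7↦8]→  5·8^8 + 5·8^5 + 5·8^4 + 5·8^3 + 5·8^2 + 5·8 + 4 = 84073324  −1 ⇒ G_6=84073323
G_6=84073323  [base 8] 5·8^8 + 5·8^5 + 5·8^4 + 5·8^3 + 5·8^2 + 5·8 + 3  →[8↦9]→  5·9^9 + 5·9^5 + 5·9^4 + 5·9^3 + 5·9^2 + 5·9 + 3 = 1937434593  −1 ⇒ G_7=1937434592

1937434593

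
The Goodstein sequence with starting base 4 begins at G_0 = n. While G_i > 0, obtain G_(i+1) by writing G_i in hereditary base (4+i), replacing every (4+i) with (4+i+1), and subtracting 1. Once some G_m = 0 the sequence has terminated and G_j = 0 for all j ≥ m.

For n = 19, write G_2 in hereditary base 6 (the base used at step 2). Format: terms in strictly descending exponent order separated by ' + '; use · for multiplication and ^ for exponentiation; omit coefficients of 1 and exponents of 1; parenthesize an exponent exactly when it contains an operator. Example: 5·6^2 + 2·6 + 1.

19 —HB4→ 4^2 + 3 —bump→ 5^2 + 3 = 28 —(−1)→ 27
27 —HB5→ 5^2 + 2 —bump→ 6^2 + 2 = 38 —(−1)→ 37
37 —HB6→ 6^2 + 1 —bump→ 7^2 + 1 = 50 —(−1)→ 49

6^2 + 1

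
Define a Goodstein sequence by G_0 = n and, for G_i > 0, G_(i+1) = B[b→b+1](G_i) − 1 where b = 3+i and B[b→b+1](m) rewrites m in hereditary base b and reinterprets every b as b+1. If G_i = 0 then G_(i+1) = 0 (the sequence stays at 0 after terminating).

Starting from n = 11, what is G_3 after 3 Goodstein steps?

base 3: 11 = 3^2 + 2; at 4: 4^2 + 2 = 18; next = 17
base 4: 17 = 4^2 + 1; at 5: 5^2 + 1 = 26; next = 25
base 5: 25 = 5^2; at 6: 6^2 = 36; next = 35
base 6: 35 = 5·6 + 5; at 7: 5·7 + 5 = 40; next = 39

35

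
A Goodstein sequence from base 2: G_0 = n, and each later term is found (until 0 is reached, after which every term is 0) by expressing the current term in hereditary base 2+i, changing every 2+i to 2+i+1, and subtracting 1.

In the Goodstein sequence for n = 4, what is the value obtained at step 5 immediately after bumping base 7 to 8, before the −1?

140

4 —HB2→ 2^2 —bump→ 3^3 = 27 —(−1)→ 26
26 —HB3→ 2·3^2 + 2·3 + 2 —bump→ 2·4^2 + 2·4 + 2 = 42 —(−1)→ 41
41 —HB4→ 2·4^2 + 2·4 + 1 —bump→ 2·5^2 + 2·5 + 1 = 61 —(−1)→ 60
60 —HB5→ 2·5^2 + 2·5 —bump→ 2·6^2 + 2·6 = 84 —(−1)→ 83
83 —HB6→ 2·6^2 + 6 + 5 —bump→ 2·7^2 + 7 + 5 = 110 —(−1)→ 109
109 —HB7→ 2·7^2 + 7 + 4 —bump→ 2·8^2 + 8 + 4 = 140 —(−1)→ 139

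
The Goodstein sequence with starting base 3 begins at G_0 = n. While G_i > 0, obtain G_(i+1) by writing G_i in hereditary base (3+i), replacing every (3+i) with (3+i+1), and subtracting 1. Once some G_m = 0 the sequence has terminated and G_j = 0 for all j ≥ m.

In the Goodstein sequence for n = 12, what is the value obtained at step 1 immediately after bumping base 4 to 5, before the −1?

12 —HB3→ 3^2 + 3 —bump→ 4^2 + 4 = 20 —(−1)→ 19
19 —HB4→ 4^2 + 3 —bump→ 5^2 + 3 = 28 —(−1)→ 27

28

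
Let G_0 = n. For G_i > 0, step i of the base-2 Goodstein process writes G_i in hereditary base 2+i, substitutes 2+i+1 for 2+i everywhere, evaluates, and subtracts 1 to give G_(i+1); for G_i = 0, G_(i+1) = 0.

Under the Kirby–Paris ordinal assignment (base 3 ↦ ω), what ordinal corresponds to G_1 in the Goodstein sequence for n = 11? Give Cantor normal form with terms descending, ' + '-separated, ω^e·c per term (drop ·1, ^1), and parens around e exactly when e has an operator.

ω^(ω + 1) + ω

[0] 11 ≡ 2^(2 + 1) + 2 + 1 (base 2). Lift 3: 85. −1: 84.
[1] 84 ≡ 3^(3 + 1) + 3 (base 3). Lift 4: 1028. −1: 1027.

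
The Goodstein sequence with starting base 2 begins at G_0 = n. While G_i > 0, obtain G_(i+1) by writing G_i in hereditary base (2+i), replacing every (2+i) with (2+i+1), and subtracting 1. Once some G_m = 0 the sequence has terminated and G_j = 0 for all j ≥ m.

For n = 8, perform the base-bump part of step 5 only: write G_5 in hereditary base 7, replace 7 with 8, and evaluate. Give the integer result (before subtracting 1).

33554572

G_0=8  [base 2] 2^(2 + 1)  →[2↦3]→  3^(3 + 1) = 81  −1 ⇒ G_1=80
G_1=80  [base 3] 2·3^3 + 2·3^2 + 2·3 + 2  →[3↦4]→  2·4^4 + 2·4^2 + 2·4 + 2 = 554  −1 ⇒ G_2=553
G_2=553  [base 4] 2·4^4 + 2·4^2 + 2·4 + 1  →[4↦5]→  2·5^5 + 2·5^2 + 2·5 + 1 = 6311  −1 ⇒ G_3=6310
G_3=6310  [base 5] 2·5^5 + 2·5^2 + 2·5  →[5↦6]→  2·6^6 + 2·6^2 + 2·6 = 93396  −1 ⇒ G_4=93395
G_4=93395  [base 6] 2·6^6 + 2·6^2 + 6 + 5  →[6↦7]→  2·7^7 + 2·7^2 + 7 + 5 = 1647196  −1 ⇒ G_5=1647195
G_5=1647195  [base 7] 2·7^7 + 2·7^2 + 7 + 4  →[7↦8]→  2·8^8 + 2·8^2 + 8 + 4 = 33554572  −1 ⇒ G_6=33554571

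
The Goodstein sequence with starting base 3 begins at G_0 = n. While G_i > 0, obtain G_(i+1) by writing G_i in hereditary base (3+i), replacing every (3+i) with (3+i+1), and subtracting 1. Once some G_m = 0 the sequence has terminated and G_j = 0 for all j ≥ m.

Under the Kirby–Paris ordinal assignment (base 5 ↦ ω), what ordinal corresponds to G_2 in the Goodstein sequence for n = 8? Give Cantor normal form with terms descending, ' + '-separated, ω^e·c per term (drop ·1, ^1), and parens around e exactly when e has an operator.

ω·2

i=0: 8 = 2·3 + 2 (b=3); 3→4: 2·4 + 2 = 10; 10−1 = 9
i=1: 9 = 2·4 + 1 (b=4); 4→5: 2·5 + 1 = 11; 11−1 = 10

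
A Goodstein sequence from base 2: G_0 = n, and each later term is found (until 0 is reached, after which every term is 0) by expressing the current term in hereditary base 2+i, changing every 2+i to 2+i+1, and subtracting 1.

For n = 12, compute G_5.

(0) 12|_2 = 2^(2 + 1) + 2^2 ↦ 3^(3 + 1) + 3^3|_3 = 108 ⇒ 107
(1) 107|_3 = 3^(3 + 1) + 2·3^2 + 2·3 + 2 ↦ 4^(4 + 1) + 2·4^2 + 2·4 + 2|_4 = 1066 ⇒ 1065
(2) 1065|_4 = 4^(4 + 1) + 2·4^2 + 2·4 + 1 ↦ 5^(5 + 1) + 2·5^2 + 2·5 + 1|_5 = 15686 ⇒ 15685
(3) 15685|_5 = 5^(5 + 1) + 2·5^2 + 2·5 ↦ 6^(6 + 1) + 2·6^2 + 2·6|_6 = 280020 ⇒ 280019
(4) 280019|_6 = 6^(6 + 1) + 2·6^2 + 6 + 5 ↦ 7^(7 + 1) + 2·7^2 + 7 + 5|_7 = 5764911 ⇒ 5764910
(5) 5764910|_7 = 7^(7 + 1) + 2·7^2 + 7 + 4 ↦ 8^(8 + 1) + 2·8^2 + 8 + 4|_8 = 134217868 ⇒ 134217867

5764910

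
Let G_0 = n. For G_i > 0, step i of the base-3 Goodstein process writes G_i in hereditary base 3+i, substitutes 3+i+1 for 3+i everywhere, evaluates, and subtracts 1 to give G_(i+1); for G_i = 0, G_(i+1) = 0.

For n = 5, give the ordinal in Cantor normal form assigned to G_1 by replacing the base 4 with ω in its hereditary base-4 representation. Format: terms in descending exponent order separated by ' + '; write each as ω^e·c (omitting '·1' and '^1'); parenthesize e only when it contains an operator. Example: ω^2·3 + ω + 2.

ω + 1

step 0: 5 = 3 + 2; sub 4 for 3: 4 + 2; = 6; G_1 = 6−1 = 5
step 1: 5 = 4 + 1; sub 5 for 4: 5 + 1; = 6; G_2 = 6−1 = 5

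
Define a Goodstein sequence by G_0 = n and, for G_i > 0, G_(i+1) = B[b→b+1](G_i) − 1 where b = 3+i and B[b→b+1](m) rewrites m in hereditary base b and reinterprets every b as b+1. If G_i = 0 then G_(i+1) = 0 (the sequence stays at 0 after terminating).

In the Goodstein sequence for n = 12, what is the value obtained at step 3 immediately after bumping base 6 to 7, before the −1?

50

G_0=12  [base 3] 3^2 + 3  →[3↦4]→  4^2 + 4 = 20  −1 ⇒ G_1=19
G_1=19  [base 4] 4^2 + 3  →[4↦5]→  5^2 + 3 = 28  −1 ⇒ G_2=27
G_2=27  [base 5] 5^2 + 2  →[5↦6]→  6^2 + 2 = 38  −1 ⇒ G_3=37
G_3=37  [base 6] 6^2 + 1  →[6↦7]→  7^2 + 1 = 50  −1 ⇒ G_4=49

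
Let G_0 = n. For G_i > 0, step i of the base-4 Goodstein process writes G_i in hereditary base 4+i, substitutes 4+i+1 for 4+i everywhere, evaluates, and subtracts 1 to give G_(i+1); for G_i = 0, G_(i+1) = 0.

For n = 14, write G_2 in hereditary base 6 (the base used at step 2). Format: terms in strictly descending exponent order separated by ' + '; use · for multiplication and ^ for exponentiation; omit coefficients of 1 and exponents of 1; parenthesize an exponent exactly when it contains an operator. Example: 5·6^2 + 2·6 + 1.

3·6

G_0 = 14. HB_4(14) = 3·4 + 2. Bump = 17. G_1 = 16.
G_1 = 16. HB_5(16) = 3·5 + 1. Bump = 19. G_2 = 18.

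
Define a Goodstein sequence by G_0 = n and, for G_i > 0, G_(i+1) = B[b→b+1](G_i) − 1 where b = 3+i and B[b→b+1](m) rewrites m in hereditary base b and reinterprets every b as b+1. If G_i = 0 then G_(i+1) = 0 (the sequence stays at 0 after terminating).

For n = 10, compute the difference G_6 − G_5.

3

base 3: 10 = 3^2 + 1; at 4: 4^2 + 1 = 17; next = 16
base 4: 16 = 4^2; at 5: 5^2 = 25; next = 24
base 5: 24 = 4·5 + 4; at 6: 4·6 + 4 = 28; next = 27
base 6: 27 = 4·6 + 3; at 7: 4·7 + 3 = 31; next = 30
base 7: 30 = 4·7 + 2; at 8: 4·8 + 2 = 34; next = 33
base 8: 33 = 4·8 + 1; at 9: 4·9 + 1 = 37; next = 36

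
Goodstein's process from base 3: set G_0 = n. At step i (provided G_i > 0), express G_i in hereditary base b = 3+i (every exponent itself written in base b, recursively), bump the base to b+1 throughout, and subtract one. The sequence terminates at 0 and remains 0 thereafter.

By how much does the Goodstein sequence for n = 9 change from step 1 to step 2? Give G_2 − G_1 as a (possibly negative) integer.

2

9 —HB3→ 3^2 —bump→ 4^2 = 16 —(−1)→ 15
15 —HB4→ 3·4 + 3 —bump→ 3·5 + 3 = 18 —(−1)→ 17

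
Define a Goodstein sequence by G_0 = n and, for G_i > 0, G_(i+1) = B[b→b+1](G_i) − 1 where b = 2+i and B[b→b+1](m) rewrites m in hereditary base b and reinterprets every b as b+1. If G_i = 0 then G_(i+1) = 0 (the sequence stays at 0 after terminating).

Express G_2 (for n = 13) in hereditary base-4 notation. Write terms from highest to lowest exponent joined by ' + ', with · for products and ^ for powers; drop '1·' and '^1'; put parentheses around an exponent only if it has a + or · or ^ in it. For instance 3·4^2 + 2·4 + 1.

4^(4 + 1) + 3·4^3 + 3·4^2 + 3·4 + 3

step 0: 13 = 2^(2 + 1) + 2^2 + 1; sub 3 for 2: 3^(3 + 1) + 3^3 + 1; = 109; G_1 = 109−1 = 108
step 1: 108 = 3^(3 + 1) + 3^3; sub 4 for 3: 4^(4 + 1) + 4^4; = 1280; G_2 = 1280−1 = 1279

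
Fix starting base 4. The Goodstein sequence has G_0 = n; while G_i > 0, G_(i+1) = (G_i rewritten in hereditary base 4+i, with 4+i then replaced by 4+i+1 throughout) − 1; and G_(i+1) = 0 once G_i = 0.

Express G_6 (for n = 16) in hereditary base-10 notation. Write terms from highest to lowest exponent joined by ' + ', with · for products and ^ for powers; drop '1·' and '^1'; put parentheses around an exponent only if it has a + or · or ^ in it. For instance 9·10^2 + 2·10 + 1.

3·10 + 9

[0] 16 ≡ 4^2 (base 4). Lift 5: 25. −1: 24.
[1] 24 ≡ 4·5 + 4 (base 5). Lift 6: 28. −1: 27.
[2] 27 ≡ 4·6 + 3 (base 6). Lift 7: 31. −1: 30.
[3] 30 ≡ 4·7 + 2 (base 7). Lift 8: 34. −1: 33.
[4] 33 ≡ 4·8 + 1 (base 8). Lift 9: 37. −1: 36.
[5] 36 ≡ 4·9 (base 9). Lift 10: 40. −1: 39.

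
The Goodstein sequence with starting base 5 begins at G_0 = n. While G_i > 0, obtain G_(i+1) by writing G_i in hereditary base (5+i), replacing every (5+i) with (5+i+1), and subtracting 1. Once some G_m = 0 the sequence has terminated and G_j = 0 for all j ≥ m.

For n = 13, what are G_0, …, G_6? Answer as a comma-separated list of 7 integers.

13, 14, 15, 16, 17, 17, 17

13 —HB5→ 2·5 + 3 —bump→ 2·6 + 3 = 15 —(−1)→ 14
14 —HB6→ 2·6 + 2 —bump→ 2·7 + 2 = 16 —(−1)→ 15
15 —HB7→ 2·7 + 1 —bump→ 2·8 + 1 = 17 —(−1)→ 16
16 —HB8→ 2·8 —bump→ 2·9 = 18 —(−1)→ 17
17 —HB9→ 9 + 8 —bump→ 10 + 8 = 18 —(−1)→ 17
17 —HB10→ 10 + 7 —bump→ 11 + 7 = 18 —(−1)→ 17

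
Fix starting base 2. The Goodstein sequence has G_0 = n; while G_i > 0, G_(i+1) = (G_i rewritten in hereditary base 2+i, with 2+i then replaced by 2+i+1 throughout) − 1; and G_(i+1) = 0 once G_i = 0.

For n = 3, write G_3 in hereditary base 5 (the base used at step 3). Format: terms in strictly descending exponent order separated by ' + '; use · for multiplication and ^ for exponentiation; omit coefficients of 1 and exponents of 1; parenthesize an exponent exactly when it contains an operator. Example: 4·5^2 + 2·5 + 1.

G_0 = 3. HB_2(3) = 2 + 1. Bump = 4. G_1 = 3.
G_1 = 3. HB_3(3) = 3. Bump = 4. G_2 = 3.
G_2 = 3. HB_4(3) = 3. Bump = 3. G_3 = 2.
G_3 = 2. HB_5(2) = 2. Bump = 2. G_4 = 1.

2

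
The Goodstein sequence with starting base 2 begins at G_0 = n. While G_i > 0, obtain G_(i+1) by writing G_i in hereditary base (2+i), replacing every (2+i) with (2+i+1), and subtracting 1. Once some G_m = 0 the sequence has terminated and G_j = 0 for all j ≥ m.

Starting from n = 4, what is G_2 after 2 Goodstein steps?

G_0 = 4. HB_2(4) = 2^2. Bump = 27. G_1 = 26.
G_1 = 26. HB_3(26) = 2·3^2 + 2·3 + 2. Bump = 42. G_2 = 41.
G_2 = 41. HB_4(41) = 2·4^2 + 2·4 + 1. Bump = 61. G_3 = 60.

41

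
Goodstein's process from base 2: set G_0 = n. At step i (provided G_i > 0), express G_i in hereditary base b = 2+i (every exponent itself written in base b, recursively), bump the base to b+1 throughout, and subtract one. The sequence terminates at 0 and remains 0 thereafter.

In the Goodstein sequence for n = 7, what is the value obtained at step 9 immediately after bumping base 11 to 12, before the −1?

273624712

7 —HB2→ 2^2 + 2 + 1 —bump→ 3^3 + 3 + 1 = 31 —(−1)→ 30
30 —HB3→ 3^3 + 3 —bump→ 4^4 + 4 = 260 —(−1)→ 259
259 —HB4→ 4^4 + 3 —bump→ 5^5 + 3 = 3128 —(−1)→ 3127
3127 —HB5→ 5^5 + 2 —bump→ 6^6 + 2 = 46658 —(−1)→ 46657
46657 —HB6→ 6^6 + 1 —bump→ 7^7 + 1 = 823544 —(−1)→ 823543
823543 —HB7→ 7^7 —bump→ 8^8 = 16777216 —(−1)→ 16777215
16777215 —HB8→ 7·8^7 + 7·8^6 + 7·8^5 + 7·8^4 + 7·8^3 + 7·8^2 + 7·8 + 7 —bump→ 7·9^7 + 7·9^6 + 7·9^5 + 7·9^4 + 7·9^3 + 7·9^2 + 7·9 + 7 = 37665880 —(−1)→ 37665879
37665879 —HB9→ 7·9^7 + 7·9^6 + 7·9^5 + 7·9^4 + 7·9^3 + 7·9^2 + 7·9 + 6 —bump→ 7·10^7 + 7·10^6 + 7·10^5 + 7·10^4 + 7·10^3 + 7·10^2 + 7·10 + 6 = 77777776 —(−1)→ 77777775
77777775 —HB10→ 7·10^7 + 7·10^6 + 7·10^5 + 7·10^4 + 7·10^3 + 7·10^2 + 7·10 + 5 —bump→ 7·11^7 + 7·11^6 + 7·11^5 + 7·11^4 + 7·11^3 + 7·11^2 + 7·11 + 5 = 150051214 —(−1)→ 150051213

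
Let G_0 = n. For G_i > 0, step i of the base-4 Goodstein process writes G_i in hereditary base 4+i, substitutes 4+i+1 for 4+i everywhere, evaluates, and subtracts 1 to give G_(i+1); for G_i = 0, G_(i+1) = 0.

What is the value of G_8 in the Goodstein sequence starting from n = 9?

11

(0) 9|_4 = 2·4 + 1 ↦ 2·5 + 1|_5 = 11 ⇒ 10
(1) 10|_5 = 2·5 ↦ 2·6|_6 = 12 ⇒ 11
(2) 11|_6 = 6 + 5 ↦ 7 + 5|_7 = 12 ⇒ 11
(3) 11|_7 = 7 + 4 ↦ 8 + 4|_8 = 12 ⇒ 11
(4) 11|_8 = 8 + 3 ↦ 9 + 3|_9 = 12 ⇒ 11
(5) 11|_9 = 9 + 2 ↦ 10 + 2|_10 = 12 ⇒ 11
(6) 11|_10 = 10 + 1 ↦ 11 + 1|_11 = 12 ⇒ 11
(7) 11|_11 = 11 ↦ 12|_12 = 12 ⇒ 11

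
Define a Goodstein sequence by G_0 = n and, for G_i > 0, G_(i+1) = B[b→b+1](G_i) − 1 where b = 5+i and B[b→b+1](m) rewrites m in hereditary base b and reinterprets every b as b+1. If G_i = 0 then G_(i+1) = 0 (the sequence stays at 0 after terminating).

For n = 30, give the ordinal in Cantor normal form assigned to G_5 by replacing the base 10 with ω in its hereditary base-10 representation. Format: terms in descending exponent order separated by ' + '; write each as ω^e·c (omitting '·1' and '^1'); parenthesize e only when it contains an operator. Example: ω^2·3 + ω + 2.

ω^2 + 1

G_0=30  [base 5] 5^2 + 5  →[5↦6]→  6^2 + 6 = 42  −1 ⇒ G_1=41
G_1=41  [base 6] 6^2 + 5  →[6↦7]→  7^2 + 5 = 54  −1 ⇒ G_2=53
G_2=53  [base 7] 7^2 + 4  →[7↦8]→  8^2 + 4 = 68  −1 ⇒ G_3=67
G_3=67  [base 8] 8^2 + 3  →[8↦9]→  9^2 + 3 = 84  −1 ⇒ G_4=83
G_4=83  [base 9] 9^2 + 2  →[9↦10]→  10^2 + 2 = 102  −1 ⇒ G_5=101
G_5=101  [base 10] 10^2 + 1  →[10↦11]→  11^2 + 1 = 122  −1 ⇒ G_6=121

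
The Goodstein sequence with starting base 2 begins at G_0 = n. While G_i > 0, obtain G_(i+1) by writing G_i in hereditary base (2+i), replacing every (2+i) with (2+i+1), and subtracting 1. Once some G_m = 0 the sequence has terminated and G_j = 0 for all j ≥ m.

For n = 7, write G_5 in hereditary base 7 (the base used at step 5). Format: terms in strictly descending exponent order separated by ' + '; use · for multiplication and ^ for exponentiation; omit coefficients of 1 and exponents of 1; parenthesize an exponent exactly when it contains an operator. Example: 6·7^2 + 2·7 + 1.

7^7

(0) 7|_2 = 2^2 + 2 + 1 ↦ 3^3 + 3 + 1|_3 = 31 ⇒ 30
(1) 30|_3 = 3^3 + 3 ↦ 4^4 + 4|_4 = 260 ⇒ 259
(2) 259|_4 = 4^4 + 3 ↦ 5^5 + 3|_5 = 3128 ⇒ 3127
(3) 3127|_5 = 5^5 + 2 ↦ 6^6 + 2|_6 = 46658 ⇒ 46657
(4) 46657|_6 = 6^6 + 1 ↦ 7^7 + 1|_7 = 823544 ⇒ 823543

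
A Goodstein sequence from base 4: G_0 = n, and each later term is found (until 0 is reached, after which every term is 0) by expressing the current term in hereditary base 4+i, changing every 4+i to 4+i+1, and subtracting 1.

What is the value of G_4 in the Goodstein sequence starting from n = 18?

G_0=18  [base 4] 4^2 + 2  →[4↦5]→  5^2 + 2 = 27  −1 ⇒ G_1=26
G_1=26  [base 5] 5^2 + 1  →[5↦6]→  6^2 + 1 = 37  −1 ⇒ G_2=36
G_2=36  [base 6] 6^2  →[6↦7]→  7^2 = 49  −1 ⇒ G_3=48
G_3=48  [base 7] 6·7 + 6  →[7↦8]→  6·8 + 6 = 54  −1 ⇒ G_4=53

53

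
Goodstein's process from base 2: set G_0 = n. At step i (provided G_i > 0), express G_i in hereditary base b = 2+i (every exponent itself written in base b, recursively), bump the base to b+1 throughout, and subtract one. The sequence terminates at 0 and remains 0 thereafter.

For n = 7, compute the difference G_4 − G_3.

G_0 = 7. HB_2(7) = 2^2 + 2 + 1. Bump = 31. G_1 = 30.
G_1 = 30. HB_3(30) = 3^3 + 3. Bump = 260. G_2 = 259.
G_2 = 259. HB_4(259) = 4^4 + 3. Bump = 3128. G_3 = 3127.
G_3 = 3127. HB_5(3127) = 5^5 + 2. Bump = 46658. G_4 = 46657.

43530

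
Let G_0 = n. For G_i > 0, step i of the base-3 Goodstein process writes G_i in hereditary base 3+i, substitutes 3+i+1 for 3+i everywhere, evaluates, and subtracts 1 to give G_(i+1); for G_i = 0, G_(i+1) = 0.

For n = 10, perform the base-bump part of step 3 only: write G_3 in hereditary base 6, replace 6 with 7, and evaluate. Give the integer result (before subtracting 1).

i=0: 10 = 3^2 + 1 (b=3); 3→4: 4^2 + 1 = 17; 17−1 = 16
i=1: 16 = 4^2 (b=4); 4→5: 5^2 = 25; 25−1 = 24
i=2: 24 = 4·5 + 4 (b=5); 5→6: 4·6 + 4 = 28; 28−1 = 27

31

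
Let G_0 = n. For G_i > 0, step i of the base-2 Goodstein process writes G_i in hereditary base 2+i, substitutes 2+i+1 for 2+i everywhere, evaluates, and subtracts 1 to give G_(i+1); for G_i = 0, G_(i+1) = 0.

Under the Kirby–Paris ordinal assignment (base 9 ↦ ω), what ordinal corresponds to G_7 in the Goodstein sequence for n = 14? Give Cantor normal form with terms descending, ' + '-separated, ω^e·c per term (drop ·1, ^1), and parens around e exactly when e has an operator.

ω^(ω + 1) + ω^5·5 + ω^4·5 + ω^3·5 + ω^2·5 + ω·5 + 2

[0] 14 ≡ 2^(2 + 1) + 2^2 + 2 (base 2). Lift 3: 111. −1: 110.
[1] 110 ≡ 3^(3 + 1) + 3^3 + 2 (base 3). Lift 4: 1282. −1: 1281.
[2] 1281 ≡ 4^(4 + 1) + 4^4 + 1 (base 4). Lift 5: 18751. −1: 18750.
[3] 18750 ≡ 5^(5 + 1) + 5^5 (base 5). Lift 6: 326592. −1: 326591.
[4] 326591 ≡ 6^(6 + 1) + 5·6^5 + 5·6^4 + 5·6^3 + 5·6^2 + 5·6 + 5 (base 6). Lift 7: 5862841. −1: 5862840.
[5] 5862840 ≡ 7^(7 + 1) + 5·7^5 + 5·7^4 + 5·7^3 + 5·7^2 + 5·7 + 4 (base 7). Lift 8: 134404972. −1: 134404971.
[6] 134404971 ≡ 8^(8 + 1) + 5·8^5 + 5·8^4 + 5·8^3 + 5·8^2 + 5·8 + 3 (base 8). Lift 9: 3487116549. −1: 3487116548.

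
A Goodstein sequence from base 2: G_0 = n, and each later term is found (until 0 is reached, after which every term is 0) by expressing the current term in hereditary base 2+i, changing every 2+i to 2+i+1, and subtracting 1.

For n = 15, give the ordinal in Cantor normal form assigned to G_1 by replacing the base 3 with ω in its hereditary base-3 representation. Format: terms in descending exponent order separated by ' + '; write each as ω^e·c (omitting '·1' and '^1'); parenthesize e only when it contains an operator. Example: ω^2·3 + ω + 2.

base 2: 15 = 2^(2 + 1) + 2^2 + 2 + 1; at 3: 3^(3 + 1) + 3^3 + 3 + 1 = 112; next = 111
base 3: 111 = 3^(3 + 1) + 3^3 + 3; at 4: 4^(4 + 1) + 4^4 + 4 = 1284; next = 1283

ω^(ω + 1) + ω^ω + ω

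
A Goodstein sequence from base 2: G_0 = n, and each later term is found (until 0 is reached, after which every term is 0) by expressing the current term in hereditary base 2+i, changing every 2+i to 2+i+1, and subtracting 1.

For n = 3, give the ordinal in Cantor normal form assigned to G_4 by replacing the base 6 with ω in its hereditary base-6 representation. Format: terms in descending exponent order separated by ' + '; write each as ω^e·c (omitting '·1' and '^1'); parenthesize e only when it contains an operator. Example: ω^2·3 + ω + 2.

base 2: 3 = 2 + 1; at 3: 3 + 1 = 4; next = 3
base 3: 3 = 3; at 4: 4 = 4; next = 3
base 4: 3 = 3; at 5: 3 = 3; next = 2
base 5: 2 = 2; at 6: 2 = 2; next = 1
base 6: 1 = 1; at 7: 1 = 1; next = 0

1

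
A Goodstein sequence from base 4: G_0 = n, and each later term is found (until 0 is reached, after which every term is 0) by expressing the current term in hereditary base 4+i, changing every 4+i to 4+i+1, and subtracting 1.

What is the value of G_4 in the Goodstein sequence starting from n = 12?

base 4: 12 = 3·4; at 5: 3·5 = 15; next = 14
base 5: 14 = 2·5 + 4; at 6: 2·6 + 4 = 16; next = 15
base 6: 15 = 2·6 + 3; at 7: 2·7 + 3 = 17; next = 16
base 7: 16 = 2·7 + 2; at 8: 2·8 + 2 = 18; next = 17
base 8: 17 = 2·8 + 1; at 9: 2·9 + 1 = 19; next = 18

17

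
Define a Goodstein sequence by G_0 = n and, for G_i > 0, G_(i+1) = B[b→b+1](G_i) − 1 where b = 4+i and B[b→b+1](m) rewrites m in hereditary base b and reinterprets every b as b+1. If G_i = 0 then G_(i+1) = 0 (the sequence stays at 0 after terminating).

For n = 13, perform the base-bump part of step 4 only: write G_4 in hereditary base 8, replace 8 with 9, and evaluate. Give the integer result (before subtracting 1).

21

i=0: 13 = 3·4 + 1 (b=4); 4→5: 3·5 + 1 = 16; 16−1 = 15
i=1: 15 = 3·5 (b=5); 5→6: 3·6 = 18; 18−1 = 17
i=2: 17 = 2·6 + 5 (b=6); 6→7: 2·7 + 5 = 19; 19−1 = 18
i=3: 18 = 2·7 + 4 (b=7); 7→8: 2·8 + 4 = 20; 20−1 = 19
i=4: 19 = 2·8 + 3 (b=8); 8→9: 2·9 + 3 = 21; 21−1 = 20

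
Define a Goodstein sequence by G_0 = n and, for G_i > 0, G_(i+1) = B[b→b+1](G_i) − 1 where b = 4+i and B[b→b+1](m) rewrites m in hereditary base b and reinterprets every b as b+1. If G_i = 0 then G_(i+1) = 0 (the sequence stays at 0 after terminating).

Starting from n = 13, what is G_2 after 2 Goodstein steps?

i=0: 13 = 3·4 + 1 (b=4); 4→5: 3·5 + 1 = 16; 16−1 = 15
i=1: 15 = 3·5 (b=5); 5→6: 3·6 = 18; 18−1 = 17
i=2: 17 = 2·6 + 5 (b=6); 6→7: 2·7 + 5 = 19; 19−1 = 18

17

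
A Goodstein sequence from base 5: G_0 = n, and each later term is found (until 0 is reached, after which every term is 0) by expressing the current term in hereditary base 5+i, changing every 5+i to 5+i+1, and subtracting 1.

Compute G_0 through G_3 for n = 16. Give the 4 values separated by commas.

16, 18, 20, 21

base 5: 16 = 3·5 + 1; at 6: 3·6 + 1 = 19; next = 18
base 6: 18 = 3·6; at 7: 3·7 = 21; next = 20
base 7: 20 = 2·7 + 6; at 8: 2·8 + 6 = 22; next = 21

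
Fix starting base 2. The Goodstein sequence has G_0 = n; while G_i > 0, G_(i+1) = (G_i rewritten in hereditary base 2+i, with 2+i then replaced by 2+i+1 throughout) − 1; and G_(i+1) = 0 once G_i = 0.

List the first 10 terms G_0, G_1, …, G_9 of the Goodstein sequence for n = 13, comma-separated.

i=0: 13 = 2^(2 + 1) + 2^2 + 1 (b=2); 2→3: 3^(3 + 1) + 3^3 + 1 = 109; 109−1 = 108
i=1: 108 = 3^(3 + 1) + 3^3 (b=3); 3→4: 4^(4 + 1) + 4^4 = 1280; 1280−1 = 1279
i=2: 1279 = 4^(4 + 1) + 3·4^3 + 3·4^2 + 3·4 + 3 (b=4); 4→5: 5^(5 + 1) + 3·5^3 + 3·5^2 + 3·5 + 3 = 16093; 16093−1 = 16092
i=3: 16092 = 5^(5 + 1) + 3·5^3 + 3·5^2 + 3·5 + 2 (b=5); 5→6: 6^(6 + 1) + 3·6^3 + 3·6^2 + 3·6 + 2 = 280712; 280712−1 = 280711
i=4: 280711 = 6^(6 + 1) + 3·6^3 + 3·6^2 + 3·6 + 1 (b=6); 6→7: 7^(7 + 1) + 3·7^3 + 3·7^2 + 3·7 + 1 = 5765999; 5765999−1 = 5765998
i=5: 5765998 = 7^(7 + 1) + 3·7^3 + 3·7^2 + 3·7 (b=7); 7→8: 8^(8 + 1) + 3·8^3 + 3·8^2 + 3·8 = 134219480; 134219480−1 = 134219479
i=6: 134219479 = 8^(8 + 1) + 3·8^3 + 3·8^2 + 2·8 + 7 (b=8); 8→9: 9^(9 + 1) + 3·9^3 + 3·9^2 + 2·9 + 7 = 3486786856; 3486786856−1 = 3486786855
i=7: 3486786855 = 9^(9 + 1) + 3·9^3 + 3·9^2 + 2·9 + 6 (b=9); 9→10: 10^(10 + 1) + 3·10^3 + 3·10^2 + 2·10 + 6 = 100000003326; 100000003326−1 = 100000003325
i=8: 100000003325 = 10^(10 + 1) + 3·10^3 + 3·10^2 + 2·10 + 5 (b=10); 10→11: 11^(11 + 1) + 3·11^3 + 3·11^2 + 2·11 + 5 = 3138428381104; 3138428381104−1 = 3138428381103

13, 108, 1279, 16092, 280711, 5765998, 134219479, 3486786855, 100000003325, 3138428381103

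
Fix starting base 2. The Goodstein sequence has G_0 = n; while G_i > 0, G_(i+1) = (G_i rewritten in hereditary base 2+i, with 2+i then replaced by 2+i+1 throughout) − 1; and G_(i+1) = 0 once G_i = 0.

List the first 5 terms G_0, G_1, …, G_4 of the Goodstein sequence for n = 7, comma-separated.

7, 30, 259, 3127, 46657

base 2: 7 = 2^2 + 2 + 1; at 3: 3^3 + 3 + 1 = 31; next = 30
base 3: 30 = 3^3 + 3; at 4: 4^4 + 4 = 260; next = 259
base 4: 259 = 4^4 + 3; at 5: 5^5 + 3 = 3128; next = 3127
base 5: 3127 = 5^5 + 2; at 6: 6^6 + 2 = 46658; next = 46657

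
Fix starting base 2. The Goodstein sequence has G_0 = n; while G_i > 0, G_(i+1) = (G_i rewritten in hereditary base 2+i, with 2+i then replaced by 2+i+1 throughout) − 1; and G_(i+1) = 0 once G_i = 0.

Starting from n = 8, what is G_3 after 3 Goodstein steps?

6310

step 0: 8 = 2^(2 + 1); sub 3 for 2: 3^(3 + 1); = 81; G_1 = 81−1 = 80
step 1: 80 = 2·3^3 + 2·3^2 + 2·3 + 2; sub 4 for 3: 2·4^4 + 2·4^2 + 2·4 + 2; = 554; G_2 = 554−1 = 553
step 2: 553 = 2·4^4 + 2·4^2 + 2·4 + 1; sub 5 for 4: 2·5^5 + 2·5^2 + 2·5 + 1; = 6311; G_3 = 6311−1 = 6310
step 3: 6310 = 2·5^5 + 2·5^2 + 2·5; sub 6 for 5: 2·6^6 + 2·6^2 + 2·6; = 93396; G_4 = 93396−1 = 93395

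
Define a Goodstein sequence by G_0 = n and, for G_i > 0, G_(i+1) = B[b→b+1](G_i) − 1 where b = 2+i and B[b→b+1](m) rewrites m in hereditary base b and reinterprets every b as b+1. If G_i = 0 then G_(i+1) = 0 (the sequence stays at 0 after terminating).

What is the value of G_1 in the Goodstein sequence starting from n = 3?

step 0: 3 = 2 + 1; sub 3 for 2: 3 + 1; = 4; G_1 = 4−1 = 3
step 1: 3 = 3; sub 4 for 3: 4; = 4; G_2 = 4−1 = 3

3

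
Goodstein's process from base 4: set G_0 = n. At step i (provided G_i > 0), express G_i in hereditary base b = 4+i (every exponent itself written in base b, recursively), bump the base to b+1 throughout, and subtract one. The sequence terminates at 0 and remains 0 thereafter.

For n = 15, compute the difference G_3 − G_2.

2

15 —HB4→ 3·4 + 3 —bump→ 3·5 + 3 = 18 —(−1)→ 17
17 —HB5→ 3·5 + 2 —bump→ 3·6 + 2 = 20 —(−1)→ 19
19 —HB6→ 3·6 + 1 —bump→ 3·7 + 1 = 22 —(−1)→ 21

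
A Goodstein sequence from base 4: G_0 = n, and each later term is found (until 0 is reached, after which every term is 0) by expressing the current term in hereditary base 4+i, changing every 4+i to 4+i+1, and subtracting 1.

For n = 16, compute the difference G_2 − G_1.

3

base 4: 16 = 4^2; at 5: 5^2 = 25; next = 24
base 5: 24 = 4·5 + 4; at 6: 4·6 + 4 = 28; next = 27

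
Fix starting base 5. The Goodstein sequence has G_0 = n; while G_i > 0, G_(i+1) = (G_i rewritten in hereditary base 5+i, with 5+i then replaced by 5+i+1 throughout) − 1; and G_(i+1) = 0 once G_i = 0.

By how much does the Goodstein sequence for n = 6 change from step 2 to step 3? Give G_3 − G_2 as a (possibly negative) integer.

(0) 6|_5 = 5 + 1 ↦ 6 + 1|_6 = 7 ⇒ 6
(1) 6|_6 = 6 ↦ 7|_7 = 7 ⇒ 6
(2) 6|_7 = 6 ↦ 6|_8 = 6 ⇒ 5

-1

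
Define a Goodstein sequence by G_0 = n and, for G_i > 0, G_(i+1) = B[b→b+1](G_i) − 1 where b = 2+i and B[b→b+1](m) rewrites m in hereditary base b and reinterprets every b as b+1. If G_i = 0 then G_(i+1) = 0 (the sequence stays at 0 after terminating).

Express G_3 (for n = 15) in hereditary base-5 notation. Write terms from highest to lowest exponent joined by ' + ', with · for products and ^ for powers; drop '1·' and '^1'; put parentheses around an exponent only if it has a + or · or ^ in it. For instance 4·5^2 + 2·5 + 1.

5^(5 + 1) + 5^5 + 2

[0] 15 ≡ 2^(2 + 1) + 2^2 + 2 + 1 (base 2). Lift 3: 112. −1: 111.
[1] 111 ≡ 3^(3 + 1) + 3^3 + 3 (base 3). Lift 4: 1284. −1: 1283.
[2] 1283 ≡ 4^(4 + 1) + 4^4 + 3 (base 4). Lift 5: 18753. −1: 18752.
[3] 18752 ≡ 5^(5 + 1) + 5^5 + 2 (base 5). Lift 6: 326594. −1: 326593.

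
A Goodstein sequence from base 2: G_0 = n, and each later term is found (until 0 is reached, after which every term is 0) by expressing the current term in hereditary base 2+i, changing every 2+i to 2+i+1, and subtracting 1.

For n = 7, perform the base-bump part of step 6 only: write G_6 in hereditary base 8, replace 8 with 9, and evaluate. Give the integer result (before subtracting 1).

[0] 7 ≡ 2^2 + 2 + 1 (base 2). Lift 3: 31. −1: 30.
[1] 30 ≡ 3^3 + 3 (base 3). Lift 4: 260. −1: 259.
[2] 259 ≡ 4^4 + 3 (base 4). Lift 5: 3128. −1: 3127.
[3] 3127 ≡ 5^5 + 2 (base 5). Lift 6: 46658. −1: 46657.
[4] 46657 ≡ 6^6 + 1 (base 6). Lift 7: 823544. −1: 823543.
[5] 823543 ≡ 7^7 (base 7). Lift 8: 16777216. −1: 16777215.
[6] 16777215 ≡ 7·8^7 + 7·8^6 + 7·8^5 + 7·8^4 + 7·8^3 + 7·8^2 + 7·8 + 7 (base 8). Lift 9: 37665880. −1: 37665879.

37665880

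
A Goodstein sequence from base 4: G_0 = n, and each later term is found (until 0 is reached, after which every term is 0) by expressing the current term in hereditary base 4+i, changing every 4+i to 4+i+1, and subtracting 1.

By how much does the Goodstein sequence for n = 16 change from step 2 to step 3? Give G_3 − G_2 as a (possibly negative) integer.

step 0: 16 = 4^2; sub 5 for 4: 5^2; = 25; G_1 = 25−1 = 24
step 1: 24 = 4·5 + 4; sub 6 for 5: 4·6 + 4; = 28; G_2 = 28−1 = 27
step 2: 27 = 4·6 + 3; sub 7 for 6: 4·7 + 3; = 31; G_3 = 31−1 = 30

3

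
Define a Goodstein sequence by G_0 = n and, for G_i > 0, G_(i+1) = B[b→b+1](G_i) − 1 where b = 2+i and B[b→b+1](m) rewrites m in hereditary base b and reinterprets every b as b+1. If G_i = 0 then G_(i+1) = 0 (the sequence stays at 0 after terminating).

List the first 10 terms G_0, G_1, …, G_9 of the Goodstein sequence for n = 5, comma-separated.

base 2: 5 = 2^2 + 1; at 3: 3^3 + 1 = 28; next = 27
base 3: 27 = 3^3; at 4: 4^4 = 256; next = 255
base 4: 255 = 3·4^3 + 3·4^2 + 3·4 + 3; at 5: 3·5^3 + 3·5^2 + 3·5 + 3 = 468; next = 467
base 5: 467 = 3·5^3 + 3·5^2 + 3·5 + 2; at 6: 3·6^3 + 3·6^2 + 3·6 + 2 = 776; next = 775
base 6: 775 = 3·6^3 + 3·6^2 + 3·6 + 1; at 7: 3·7^3 + 3·7^2 + 3·7 + 1 = 1198; next = 1197
base 7: 1197 = 3·7^3 + 3·7^2 + 3·7; at 8: 3·8^3 + 3·8^2 + 3·8 = 1752; next = 1751
base 8: 1751 = 3·8^3 + 3·8^2 + 2·8 + 7; at 9: 3·9^3 + 3·9^2 + 2·9 + 7 = 2455; next = 2454
base 9: 2454 = 3·9^3 + 3·9^2 + 2·9 + 6; at 10: 3·10^3 + 3·10^2 + 2·10 + 6 = 3326; next = 3325
base 10: 3325 = 3·10^3 + 3·10^2 + 2·10 + 5; at 11: 3·11^3 + 3·11^2 + 2·11 + 5 = 4383; next = 4382

5, 27, 255, 467, 775, 1197, 1751, 2454, 3325, 4382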